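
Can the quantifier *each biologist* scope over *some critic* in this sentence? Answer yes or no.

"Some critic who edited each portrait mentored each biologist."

*each biologist* sits in the matrix clause, not in the relative clause on *some critic*.
Ordinary QR to a clause-peripheral position gives the wide-scope LF for the lower DP.
Both orderings are possible: *some critic* > *each biologist* and *each biologist* > *some critic*.

Yes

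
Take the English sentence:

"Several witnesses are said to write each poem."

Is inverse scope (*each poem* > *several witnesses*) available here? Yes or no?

Yes

Infinitival complements of raising predicates do not block QR; *each poem* and *several witnesses* are effectively clausemates.
Since no island is crossed, the inverse ordering is licensed alongside surface scope.
Both orderings are possible: *several witnesses* > *each poem* and *each poem* > *several witnesses*.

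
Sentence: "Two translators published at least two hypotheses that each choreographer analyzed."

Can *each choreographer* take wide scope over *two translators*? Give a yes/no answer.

No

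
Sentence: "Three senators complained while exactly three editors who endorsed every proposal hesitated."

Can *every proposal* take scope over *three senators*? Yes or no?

No

Structurally, *every proposal* is inside the relative clause *who endorsed every proposal*, which is itself inside the adjunct *while exactly three editors who endorsed every proposal hesitated*.
Nested islands: the RC island is itself inside an adjunct island, so wide scope is doubly excluded.
So the wide-scope reading for *every proposal* is blocked.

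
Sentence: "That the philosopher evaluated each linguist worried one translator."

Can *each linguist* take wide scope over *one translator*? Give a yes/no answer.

*each linguist* occurs within the sentential subject *that the philosopher evaluated each linguist*.
The Sentential Subject Constraint rules out raising the quantifier out of the that-clause subject.
There is no licit LF on which *each linguist* c-commands *one translator*.

No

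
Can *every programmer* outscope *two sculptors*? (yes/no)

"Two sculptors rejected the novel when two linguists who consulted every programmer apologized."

Structurally, *every programmer* is inside the relative clause *who consulted every programmer*, which is itself inside the adjunct *when two linguists who consulted every programmer apologized*.
Both the relative clause and the enclosing adjunct are scope islands; QR cannot cross either.
So the wide-scope reading for *every programmer* is blocked.

No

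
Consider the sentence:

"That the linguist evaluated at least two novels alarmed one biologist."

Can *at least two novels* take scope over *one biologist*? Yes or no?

*at least two novels* sits inside the sentential subject *that the linguist evaluated at least two novels*.
Subjects — clausal subjects included — are islands for extraction, and QR is no exception.
So *at least two novels* cannot raise to a position above *one biologist*.

No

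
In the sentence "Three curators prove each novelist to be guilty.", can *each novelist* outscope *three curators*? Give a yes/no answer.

Yes

*each novelist* is the subject of an ECM infinitive — the infinitival complement of an ECM verb is not a scope island, so *each novelist* can raise into the matrix clause.
Clause-internal QR can adjoin the lower DP above the subject, yielding the inverse reading.
Both orderings are possible: *three curators* > *each novelist* and *each novelist* > *three curators*.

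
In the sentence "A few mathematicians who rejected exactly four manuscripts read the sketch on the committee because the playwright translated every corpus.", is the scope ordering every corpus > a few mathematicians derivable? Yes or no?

Structurally, *every corpus* is inside the adjunct clause *because the playwright translated every corpus*.
Since the clause is an adjunct (not a complement), the Adjunct Condition blocks QR across its edge.
Hence only narrow scope for *every corpus* (under *a few mathematicians*) survives.

No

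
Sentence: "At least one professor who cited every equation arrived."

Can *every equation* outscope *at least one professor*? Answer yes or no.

Structurally, *every equation* is inside the relative clause *who cited every equation*.
The relative clause forms an island for QR, so the quantifier is confined to the head noun's restrictor.
There is no licit LF on which *every equation* c-commands *at least one professor*.

No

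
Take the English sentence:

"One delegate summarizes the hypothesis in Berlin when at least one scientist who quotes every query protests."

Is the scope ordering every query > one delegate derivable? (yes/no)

The target quantifier *every query* is part of the relative clause *who quotes every query*, which is itself inside the adjunct *when at least one scientist who quotes every query protests*.
Even if one barrier were somehow void, the other would still block QR.
So *every query* cannot raise high enough to outscope *one delegate*; only the surface ordering *one delegate* > *every query* is available.
(Only the surface reading survives: one fixed delegate with respect to all the relevant queries.)

No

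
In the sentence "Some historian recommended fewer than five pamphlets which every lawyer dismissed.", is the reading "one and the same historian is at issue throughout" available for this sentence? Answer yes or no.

Yes

That reading corresponds to *some historian* > *every lawyer*.
Surface scope (*some historian* > *every lawyer*) is always derivable; islands only block QR, not in-situ interpretation.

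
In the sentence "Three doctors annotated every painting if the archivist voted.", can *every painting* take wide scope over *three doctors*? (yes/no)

Yes

*every painting* is a matrix argument; the adjunct is an island but the target quantifier is outside it.
Ordinary QR to a clause-peripheral position gives the wide-scope LF for the lower DP.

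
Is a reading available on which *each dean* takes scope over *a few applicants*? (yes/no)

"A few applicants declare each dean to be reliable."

*each dean* is an ECM subject; ECM complements are not islands, and the embedded quantifier may take matrix scope.
QR within a single clause is free, so the lower quantifier may take scope over the higher one.

Yes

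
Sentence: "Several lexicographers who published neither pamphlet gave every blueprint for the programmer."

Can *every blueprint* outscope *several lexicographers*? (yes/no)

Yes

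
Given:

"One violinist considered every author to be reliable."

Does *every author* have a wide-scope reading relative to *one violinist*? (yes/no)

This is an ECM construction: *every author* is the infinitival subject, Case-marked by the matrix verb, and the infinitive is transparent for QR.
No island intervenes, so both surface and inverse scope are derivable.

Yes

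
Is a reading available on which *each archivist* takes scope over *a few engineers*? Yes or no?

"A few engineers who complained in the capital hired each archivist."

Yes

The relative clause *who complained in the capital* modifies *a few engineers*, but *each archivist* is not inside that relative clause — it is an argument of the matrix verb.
Nothing blocks QR of the lower DP to a position above the higher one, so inverse scope is available.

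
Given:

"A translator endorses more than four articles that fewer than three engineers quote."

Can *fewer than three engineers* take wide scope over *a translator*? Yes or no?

*fewer than three engineers* sits inside the relative clause *that fewer than three engineers quote* modifying *more than four articles*.
Quantifiers inside a relative clause are trapped there; the RC boundary blocks QR.
The inverse ordering *fewer than three engineers* > *a translator* is therefore underivable.

No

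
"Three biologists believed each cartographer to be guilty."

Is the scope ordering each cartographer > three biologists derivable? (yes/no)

The ECM infinitive is scope-transparent — *each cartographer* is free to raise above *three biologists*.
QR within a single clause is free, so the lower quantifier may take scope over the higher one.

Yes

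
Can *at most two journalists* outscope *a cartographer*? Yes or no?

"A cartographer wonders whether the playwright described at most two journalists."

The target quantifier *at most two journalists* is part of the embedded question *whether the playwright described at most two journalists*.
An indirect question is a wh-island; the filled [Spec,CP] blocks QR across the CP edge.
So the wide-scope reading for *at most two journalists* is blocked.

No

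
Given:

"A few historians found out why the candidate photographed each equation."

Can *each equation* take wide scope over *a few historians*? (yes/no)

The DP *each equation* is contained in the embedded question *why the candidate photographed each equation*.
An indirect question is a wh-island; the filled [Spec,CP] blocks QR across the CP edge.
So *each equation* cannot raise high enough to outscope *a few historians*; only the surface ordering *a few historians* > *each equation* is available.

No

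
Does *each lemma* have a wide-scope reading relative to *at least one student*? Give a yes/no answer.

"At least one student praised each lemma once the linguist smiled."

Yes

The adjunct clause does not contain *each lemma*, which is the matrix object.
Clause-internal QR can adjoin the lower DP above the subject, yielding the inverse reading.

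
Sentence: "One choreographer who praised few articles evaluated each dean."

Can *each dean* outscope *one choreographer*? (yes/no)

Yes

*each dean* is a matrix argument; only *one choreographer* is modified by the relative clause *who praised few articles*, so the RC island is irrelevant to the target quantifier.
Since no island is crossed, the inverse ordering is licensed alongside surface scope.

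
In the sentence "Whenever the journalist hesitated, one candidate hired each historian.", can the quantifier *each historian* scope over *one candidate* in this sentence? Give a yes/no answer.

Yes

Although there is an adjunct clause, *each historian* is in the main clause, not inside the adjunct.
With no island boundary between them, the object can take inverse scope over the subject via ordinary QR within the clause.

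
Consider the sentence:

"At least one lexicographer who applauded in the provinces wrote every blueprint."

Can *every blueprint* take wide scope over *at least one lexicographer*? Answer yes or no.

Yes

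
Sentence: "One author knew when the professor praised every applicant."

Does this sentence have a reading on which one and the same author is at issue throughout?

That reading corresponds to *one author* > *every applicant*.
Nothing needs to raise for *one author* > *every applicant*, so no island constraint is at stake.

Yes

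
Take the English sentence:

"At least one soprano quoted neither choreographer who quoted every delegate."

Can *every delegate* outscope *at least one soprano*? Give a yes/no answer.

The DP *every delegate* is contained in the relative clause *who quoted every delegate* modifying *neither choreographer*.
Relative clauses are scope islands: a quantifier cannot QR out of a relative clause to take scope in the matrix clause.
Hence only narrow scope for *every delegate* (under *at least one soprano*) survives.
(Only the surface reading survives: one fixed soprano with respect to all the relevant delegates.)

No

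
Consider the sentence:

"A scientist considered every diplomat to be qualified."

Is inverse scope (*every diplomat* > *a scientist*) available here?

Yes

The ECM infinitive is scope-transparent — *every diplomat* is free to raise above *a scientist*.
With no island boundary between them, the object can take inverse scope over the subject via ordinary QR within the clause.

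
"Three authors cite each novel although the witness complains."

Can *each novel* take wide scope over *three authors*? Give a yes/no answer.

Neither queried DP is inside the adjunct, so the adjunct-island constraint does not apply.
With no island boundary between them, the object can take inverse scope over the subject via ordinary QR within the clause.
So *each novel* > *three authors* is among the available readings.

Yes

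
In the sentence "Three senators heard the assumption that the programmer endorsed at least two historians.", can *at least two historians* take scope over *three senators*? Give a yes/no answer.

No

*at least two historians* occurs within the complex NP *the assumption that the programmer endorsed at least two historians*.
The Complex NP Constraint bars QR out of the complement clause of a noun.
So *at least two historians* cannot raise high enough to outscope *three senators*; only the surface ordering *three senators* > *at least two historians* is available.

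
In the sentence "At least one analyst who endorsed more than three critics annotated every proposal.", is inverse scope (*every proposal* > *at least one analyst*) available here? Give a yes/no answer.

The relative clause *who endorsed more than three critics* modifies *at least one analyst*, but *every proposal* is not inside that relative clause — it is an argument of the matrix verb.
Since no island is crossed, the inverse ordering is licensed alongside surface scope.
The sentence is scopally ambiguous between *at least one analyst* > *every proposal* and *every proposal* > *at least one analyst*.

Yes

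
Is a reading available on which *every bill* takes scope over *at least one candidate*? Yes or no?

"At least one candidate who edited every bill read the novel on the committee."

No

*every bill* is embedded in the relative clause *who edited every bill*.
A relative clause is a scope island — quantifier raising cannot cross its boundary.
So *every bill* cannot raise high enough to outscope *at least one candidate*; only the surface ordering *at least one candidate* > *every bill* is available.
(Only the surface reading survives: one fixed candidate with respect to all the relevant bills.)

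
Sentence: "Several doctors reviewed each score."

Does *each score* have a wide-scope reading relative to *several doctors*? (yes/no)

*each score* is the matrix object and *several doctors* the matrix subject; the two are clausemates.
Since no island is crossed, the inverse ordering is licensed alongside surface scope.

Yes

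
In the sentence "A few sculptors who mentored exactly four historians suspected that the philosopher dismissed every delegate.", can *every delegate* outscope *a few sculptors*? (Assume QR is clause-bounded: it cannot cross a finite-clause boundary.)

*every delegate* is embedded in the finite complement clause *that the philosopher dismissed every delegate*.
QR is clause-bounded, so the finite complement is a scope island for the embedded quantifier.
So the wide-scope reading for *every delegate* is blocked.

No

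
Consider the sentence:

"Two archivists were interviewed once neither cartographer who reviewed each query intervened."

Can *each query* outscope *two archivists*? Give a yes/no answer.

No

The DP *each query* is contained in the relative clause *who reviewed each query*, which is itself inside the adjunct *once neither cartographer who reviewed each query intervened*.
Both the relative clause and the enclosing adjunct are scope islands; QR cannot cross either.
*each query* is confined to the island and cannot take scope over *two archivists*.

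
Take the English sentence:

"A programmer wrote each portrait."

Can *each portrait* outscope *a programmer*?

*each portrait* and *a programmer* are in the same minimal clause.
Ordinary QR to a clause-peripheral position gives the wide-scope LF for the lower DP.

Yes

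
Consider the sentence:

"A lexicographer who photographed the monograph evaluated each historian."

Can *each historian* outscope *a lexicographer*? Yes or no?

The relative clause *who photographed the monograph* modifies *a lexicographer*, but *each historian* is not inside that relative clause — it is an argument of the matrix verb.
Clause-internal QR can adjoin the lower DP above the subject, yielding the inverse reading.

Yes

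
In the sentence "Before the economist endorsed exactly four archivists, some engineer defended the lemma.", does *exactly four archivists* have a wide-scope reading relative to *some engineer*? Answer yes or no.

No

Structurally, *exactly four archivists* is inside the adjunct clause *before the economist endorsed exactly four archivists*.
Adverbial clauses are not L-marked, so they are barriers for QR — the quantifier cannot escape the adjunct.
The ordering *exactly four archivists* > *some engineer* is therefore underivable.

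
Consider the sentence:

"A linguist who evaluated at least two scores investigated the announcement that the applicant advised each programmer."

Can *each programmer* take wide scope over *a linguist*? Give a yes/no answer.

*each programmer* occurs within the complex NP *the announcement that the applicant advised each programmer*.
The complex NP is opaque for QR — the quantifier is frozen inside the noun's complement.
So the wide-scope reading for *each programmer* is blocked.

No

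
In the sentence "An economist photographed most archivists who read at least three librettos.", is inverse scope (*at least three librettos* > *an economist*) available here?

No

*at least three librettos* occurs within the relative clause *who read at least three librettos* modifying *most archivists*.
Relative clauses are scope islands: a quantifier cannot QR out of a relative clause to take scope in the matrix clause.
Hence only narrow scope for *at least three librettos* (under *an economist*) survives.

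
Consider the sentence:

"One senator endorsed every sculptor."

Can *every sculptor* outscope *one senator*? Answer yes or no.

Yes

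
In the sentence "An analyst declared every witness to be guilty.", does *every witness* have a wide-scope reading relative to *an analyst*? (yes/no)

Yes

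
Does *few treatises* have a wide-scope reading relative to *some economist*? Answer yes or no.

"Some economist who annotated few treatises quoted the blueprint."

No

*few treatises* sits inside the relative clause *who annotated few treatises*.
Relative clauses are scope islands: a quantifier cannot QR out of a relative clause to take scope in the matrix clause.
So *few treatises* cannot raise to a position above *some economist*.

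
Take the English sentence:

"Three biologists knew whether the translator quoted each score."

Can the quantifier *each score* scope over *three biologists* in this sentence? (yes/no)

The target quantifier *each score* is part of the embedded question *whether the translator quoted each score*.
Embedded questions are wh-islands: a quantifier inside an indirect question cannot QR into the matrix clause.
*each score* is confined to the island and cannot take scope over *three biologists*.

No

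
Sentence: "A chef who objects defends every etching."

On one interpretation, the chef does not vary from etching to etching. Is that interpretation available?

Yes

That reading corresponds to *a chef* > *every etching*.
That is the surface-scope ordering, which is always one of the available readings — island constraints only ever restrict inverse scope.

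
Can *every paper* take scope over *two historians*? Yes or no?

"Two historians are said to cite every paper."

Raising constructions are monoclausal for scope purposes; *every paper* is not separated from *two historians* by any island.
With no island boundary between them, the object can take inverse scope over the subject via ordinary QR within the clause.
The sentence is scopally ambiguous between *two historians* > *every paper* and *every paper* > *two historians*.

Yes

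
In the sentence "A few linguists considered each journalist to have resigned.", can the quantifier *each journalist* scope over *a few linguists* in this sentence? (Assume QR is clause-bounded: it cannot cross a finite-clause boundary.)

*each journalist* is the subject of an ECM infinitive — the infinitival complement of an ECM verb is not a scope island, so *each journalist* can raise into the matrix clause.
With no island boundary between them, the object can take inverse scope over the subject via ordinary QR within the clause.
Both orderings are possible: *a few linguists* > *each journalist* and *each journalist* > *a few linguists*.

Yes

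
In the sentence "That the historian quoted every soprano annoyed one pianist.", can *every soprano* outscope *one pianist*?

No

*every soprano* sits inside the sentential subject *that the historian quoted every soprano*.
Clausal subjects are scope islands; QR from inside the subject into the matrix is barred.
So the wide-scope reading for *every soprano* is blocked.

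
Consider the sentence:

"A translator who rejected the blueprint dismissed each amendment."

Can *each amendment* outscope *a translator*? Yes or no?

Yes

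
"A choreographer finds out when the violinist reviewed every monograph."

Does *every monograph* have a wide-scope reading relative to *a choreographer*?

No

The target quantifier *every monograph* is part of the embedded question *when the violinist reviewed every monograph*.
The wh-island constraint blocks QR out of an embedded interrogative.
So *every monograph* cannot raise to a position above *a choreographer*.
(Only the surface reading survives: one fixed choreographer with respect to all the relevant monographs.)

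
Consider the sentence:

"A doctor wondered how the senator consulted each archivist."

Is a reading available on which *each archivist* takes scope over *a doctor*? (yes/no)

The DP *each archivist* is contained in the embedded question *how the senator consulted each archivist*.
Embedded wh-clauses are opaque for QR, so the quantifier stays inside the question.
So the wide-scope reading for *each archivist* is blocked.

No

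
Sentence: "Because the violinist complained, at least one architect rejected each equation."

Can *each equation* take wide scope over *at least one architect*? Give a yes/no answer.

Yes

Although there is an adjunct clause, *each equation* is in the main clause, not inside the adjunct.
Nothing blocks QR of the lower DP to a position above the higher one, so inverse scope is available.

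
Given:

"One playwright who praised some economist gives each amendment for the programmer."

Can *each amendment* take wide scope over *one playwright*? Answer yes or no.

The relative clause *who praised some economist* modifies *one playwright*, but *each amendment* is not inside that relative clause — it is an argument of the matrix verb.
Ordinary QR to a clause-peripheral position gives the wide-scope LF for the lower DP.
So *each amendment* > *one playwright* is among the available readings.

Yes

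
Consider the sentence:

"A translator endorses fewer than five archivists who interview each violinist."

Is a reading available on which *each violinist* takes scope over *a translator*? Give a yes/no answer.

The target quantifier *each violinist* is part of the relative clause *who interview each violinist* modifying *fewer than five archivists*.
QR out of a relative clause is ruled out by the relative-clause island constraint.
So *each violinist* cannot raise high enough to outscope *a translator*; only the surface ordering *a translator* > *each violinist* is available.

No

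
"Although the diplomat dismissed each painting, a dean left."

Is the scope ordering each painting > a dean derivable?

No

*each painting* sits inside the adjunct clause *although the diplomat dismissed each painting*.
Scope out of an adjunct clause is unavailable: QR respects the adjunct-island constraint.
There is no licit LF on which *each painting* c-commands *a dean*.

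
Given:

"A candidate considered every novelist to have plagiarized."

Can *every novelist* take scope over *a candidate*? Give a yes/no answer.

Yes

*every novelist* is an ECM subject; ECM complements are not islands, and the embedded quantifier may take matrix scope.
QR within a single clause is free, so the lower quantifier may take scope over the higher one.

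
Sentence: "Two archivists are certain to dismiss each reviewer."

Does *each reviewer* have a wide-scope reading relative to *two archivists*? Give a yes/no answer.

Yes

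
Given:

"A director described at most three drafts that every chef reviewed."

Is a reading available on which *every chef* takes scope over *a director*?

No

Structurally, *every chef* is inside the relative clause *that every chef reviewed* modifying *at most three drafts*.
Relative clauses are scope islands: a quantifier cannot QR out of a relative clause to take scope in the matrix clause.
*every chef* > *a director* would require crossing that boundary, which is illicit.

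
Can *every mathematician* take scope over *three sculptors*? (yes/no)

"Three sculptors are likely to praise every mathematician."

Yes

Infinitival complements of raising predicates do not block QR; *every mathematician* and *three sculptors* are effectively clausemates.
Since no island is crossed, the inverse ordering is licensed alongside surface scope.
Both orderings are possible: *three sculptors* > *every mathematician* and *every mathematician* > *three sculptors*.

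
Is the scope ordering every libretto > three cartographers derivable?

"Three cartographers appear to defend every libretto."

Yes

The matrix predicate is a raising verb, whose infinitival complement is not a scope island — *every libretto* can QR into the matrix clause.
With no island boundary between them, the object can take inverse scope over the subject via ordinary QR within the clause.
Both orderings are possible: *three cartographers* > *every libretto* and *every libretto* > *three cartographers*.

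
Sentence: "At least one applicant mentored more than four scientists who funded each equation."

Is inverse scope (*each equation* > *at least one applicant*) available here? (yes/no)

No

*each equation* is embedded in the relative clause *who funded each equation* modifying *more than four scientists*.
Quantifiers inside a relative clause are trapped there; the RC boundary blocks QR.
*each equation* > *at least one applicant* would require crossing that boundary, which is illicit.
(Only the surface reading survives: one fixed applicant with respect to all the relevant equations.)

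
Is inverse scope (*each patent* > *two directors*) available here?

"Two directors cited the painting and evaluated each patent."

The DP *each patent* is contained in one conjunct of the coordinate structure (*evaluated each patent*).
Coordinate structures are islands for non-across-the-board movement, QR included.
*each patent* is confined to the island and cannot take scope over *two directors*.

No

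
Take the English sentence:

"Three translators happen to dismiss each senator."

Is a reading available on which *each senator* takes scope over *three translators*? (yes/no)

*each senator* is inside a raising infinitive, which is transparent to QR (no CP barrier), so it behaves as a matrix argument.
No island intervenes, so both surface and inverse scope are derivable.

Yes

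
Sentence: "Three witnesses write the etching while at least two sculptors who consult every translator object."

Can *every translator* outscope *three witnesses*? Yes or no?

No

*every translator* occurs within the relative clause *who consult every translator*, which is itself inside the adjunct *while at least two sculptors who consult every translator object*.
The quantifier would have to escape first the RC and then the adjunct — two independent island violations.
*every translator* is confined to the island and cannot take scope over *three witnesses*.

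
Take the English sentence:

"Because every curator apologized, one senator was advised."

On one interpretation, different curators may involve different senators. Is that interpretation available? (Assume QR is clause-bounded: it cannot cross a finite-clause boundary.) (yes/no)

The described interpretation is the *every curator* > *one senator* scoping.
The target quantifier *every curator* is part of the adjunct clause *because every curator apologized*.
The adjunct-island constraint bars QR out of an adverbial clause.
*every curator* > *one senator* would require crossing that boundary, which is illicit.

No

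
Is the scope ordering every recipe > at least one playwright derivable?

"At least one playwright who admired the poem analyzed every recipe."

*every recipe* sits in the matrix clause, not in the relative clause on *at least one playwright*.
No island intervenes, so both surface and inverse scope are derivable.

Yes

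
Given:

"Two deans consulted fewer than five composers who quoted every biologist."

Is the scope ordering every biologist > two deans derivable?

The DP *every biologist* is contained in the relative clause *who quoted every biologist* modifying *fewer than five composers*.
QR out of a relative clause is ruled out by the relative-clause island constraint.
There is no licit LF on which *every biologist* c-commands *two deans*.

No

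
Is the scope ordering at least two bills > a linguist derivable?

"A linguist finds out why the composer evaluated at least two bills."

No

*at least two bills* occurs within the embedded question *why the composer evaluated at least two bills*.
QR across an interrogative CP boundary is ruled out as a wh-island violation.
*at least two bills* > *a linguist* would require crossing that boundary, which is illicit.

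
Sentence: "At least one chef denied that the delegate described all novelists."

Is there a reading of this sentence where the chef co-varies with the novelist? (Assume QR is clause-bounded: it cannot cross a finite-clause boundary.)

No

The described interpretation is the *all novelists* > *at least one chef* scoping.
Structurally, *all novelists* is inside the finite complement clause *that the delegate described all novelists*.
Finite CP is the ceiling for QR here, by assumption.
So the wide-scope reading for *all novelists* is blocked.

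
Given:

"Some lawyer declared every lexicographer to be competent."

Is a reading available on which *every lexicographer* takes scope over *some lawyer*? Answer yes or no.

*every lexicographer* is the subject of an ECM infinitive — the infinitival complement of an ECM verb is not a scope island, so *every lexicographer* can raise into the matrix clause.
Nothing blocks QR of the lower DP to a position above the higher one, so inverse scope is available.

Yes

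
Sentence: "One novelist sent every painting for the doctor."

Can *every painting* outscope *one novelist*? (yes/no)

Yes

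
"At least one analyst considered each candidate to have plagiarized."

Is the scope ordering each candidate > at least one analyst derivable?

The ECM infinitive is scope-transparent — *each candidate* is free to raise above *at least one analyst*.
No island intervenes, so both surface and inverse scope are derivable.
The sentence is scopally ambiguous between *at least one analyst* > *each candidate* and *each candidate* > *at least one analyst*.

Yes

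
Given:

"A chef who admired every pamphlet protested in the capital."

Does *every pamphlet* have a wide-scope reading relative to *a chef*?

The DP *every pamphlet* is contained in the relative clause *who admired every pamphlet*.
A relative clause is a scope island — quantifier raising cannot cross its boundary.
So the wide-scope reading for *every pamphlet* is blocked.

No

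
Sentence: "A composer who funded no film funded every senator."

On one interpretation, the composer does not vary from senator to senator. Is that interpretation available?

That reading corresponds to *a composer* > *every senator*.
Surface scope (*a composer* > *every senator*) is always derivable; islands only block QR, not in-situ interpretation.

Yes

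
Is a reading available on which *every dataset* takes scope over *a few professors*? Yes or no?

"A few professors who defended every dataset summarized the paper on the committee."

No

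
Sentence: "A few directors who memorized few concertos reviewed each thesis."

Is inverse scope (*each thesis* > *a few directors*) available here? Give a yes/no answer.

The relative clause *who memorized few concertos* modifies *a few directors*, but *each thesis* is not inside that relative clause — it is an argument of the matrix verb.
Ordinary QR to a clause-peripheral position gives the wide-scope LF for the lower DP.

Yes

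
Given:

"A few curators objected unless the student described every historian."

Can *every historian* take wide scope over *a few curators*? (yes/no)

No

*every historian* occurs within the adjunct clause *unless the student described every historian*.
Adverbial clauses are not L-marked, so they are barriers for QR — the quantifier cannot escape the adjunct.
So *every historian* cannot raise to a position above *a few curators*.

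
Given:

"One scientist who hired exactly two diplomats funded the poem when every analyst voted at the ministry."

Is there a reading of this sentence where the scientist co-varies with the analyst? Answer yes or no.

That reading corresponds to *every analyst* > *one scientist*.
The DP *every analyst* is contained in the adjunct clause *when every analyst voted at the ministry*.
Adjunct clauses are scope islands: a quantifier inside an adjunct cannot raise into the matrix clause.
*every analyst* is confined to the island and cannot take scope over *one scientist*.

No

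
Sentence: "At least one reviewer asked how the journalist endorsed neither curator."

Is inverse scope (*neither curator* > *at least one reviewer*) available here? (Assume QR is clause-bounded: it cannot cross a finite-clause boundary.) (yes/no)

The DP *neither curator* is contained in the embedded question *how the journalist endorsed neither curator*.
The wh-island constraint blocks QR out of an embedded interrogative.
Hence only narrow scope for *neither curator* (under *at least one reviewer*) survives.
(Only the surface reading survives: one fixed reviewer with respect to all the relevant curators.)

No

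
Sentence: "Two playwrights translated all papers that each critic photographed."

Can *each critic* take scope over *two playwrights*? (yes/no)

No

*each critic* sits inside the relative clause *that each critic photographed* modifying *all papers*.
Relative clauses are scope islands: a quantifier cannot QR out of a relative clause to take scope in the matrix clause.
*each critic* is confined to the island and cannot take scope over *two playwrights*.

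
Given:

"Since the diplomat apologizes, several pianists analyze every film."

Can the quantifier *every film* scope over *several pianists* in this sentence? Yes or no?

Yes

The adjunct clause does not contain *every film*, which is the matrix object.
QR within a single clause is free, so the lower quantifier may take scope over the higher one.
So *every film* > *several pianists* is among the available readings.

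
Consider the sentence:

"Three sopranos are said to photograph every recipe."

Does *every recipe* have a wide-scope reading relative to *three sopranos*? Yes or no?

Yes

Raising constructions are monoclausal for scope purposes; *every recipe* is not separated from *three sopranos* by any island.
Since no island is crossed, the inverse ordering is licensed alongside surface scope.
Both orderings are possible: *three sopranos* > *every recipe* and *every recipe* > *three sopranos*.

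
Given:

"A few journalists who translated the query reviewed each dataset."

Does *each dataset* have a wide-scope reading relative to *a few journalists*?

The relative clause *who translated the query* modifies *a few journalists*, but *each dataset* is not inside that relative clause — it is an argument of the matrix verb.
No island intervenes, so both surface and inverse scope are derivable.
The sentence is scopally ambiguous between *a few journalists* > *each dataset* and *each dataset* > *a few journalists*.

Yes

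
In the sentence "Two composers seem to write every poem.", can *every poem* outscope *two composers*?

The matrix predicate is a raising verb, whose infinitival complement is not a scope island — *every poem* can QR into the matrix clause.
With no island boundary between them, the object can take inverse scope over the subject via ordinary QR within the clause.

Yes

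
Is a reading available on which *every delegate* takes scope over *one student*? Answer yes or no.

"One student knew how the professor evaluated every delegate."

No

*every delegate* occurs within the embedded question *how the professor evaluated every delegate*.
QR across an interrogative CP boundary is ruled out as a wh-island violation.
So *every delegate* cannot raise high enough to outscope *one student*; only the surface ordering *one student* > *every delegate* is available.
(Only the surface reading survives: one fixed student with respect to all the relevant delegates.)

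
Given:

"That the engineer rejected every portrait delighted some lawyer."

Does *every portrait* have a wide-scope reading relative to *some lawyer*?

The target quantifier *every portrait* is part of the sentential subject *that the engineer rejected every portrait*.
Sentential subjects are islands: a quantifier inside the subject clause cannot raise over the matrix predicate.
*every portrait* is confined to the island and cannot take scope over *some lawyer*.

No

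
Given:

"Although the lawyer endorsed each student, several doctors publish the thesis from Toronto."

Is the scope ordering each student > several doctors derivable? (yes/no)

No

Structurally, *each student* is inside the adjunct clause *although the lawyer endorsed each student*.
Adjunct clauses are scope islands: a quantifier inside an adjunct cannot raise into the matrix clause.
*each student* > *several doctors* would require crossing that boundary, which is illicit.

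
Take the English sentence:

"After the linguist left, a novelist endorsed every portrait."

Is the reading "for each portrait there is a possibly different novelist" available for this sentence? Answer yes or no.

This is the *every portrait* > *a novelist* reading.
*every portrait* is a matrix argument; the adjunct is an island but the target quantifier is outside it.
Since no island is crossed, the inverse ordering is licensed alongside surface scope.
So *every portrait* > *a novelist* is among the available readings.

Yes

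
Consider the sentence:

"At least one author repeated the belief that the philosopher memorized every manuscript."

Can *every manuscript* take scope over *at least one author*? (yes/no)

*every manuscript* occurs within the complex NP *the belief that the philosopher memorized every manuscript*.
The complex NP is opaque for QR — the quantifier is frozen inside the noun's complement.
So *every manuscript* cannot raise high enough to outscope *at least one author*; only the surface ordering *at least one author* > *every manuscript* is available.

No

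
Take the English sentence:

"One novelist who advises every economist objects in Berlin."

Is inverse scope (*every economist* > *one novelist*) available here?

Structurally, *every economist* is inside the relative clause *who advises every economist*.
A relative clause is a scope island — quantifier raising cannot cross its boundary.
The inverse ordering *every economist* > *one novelist* is therefore underivable.

No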